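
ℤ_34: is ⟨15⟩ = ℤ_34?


g generates ℤ_n iff gcd(g, n) = 1
gcd(15, 34) = 1
Since gcd = 1, 15 is a generator.

Yes, 15 generates ℤ_34


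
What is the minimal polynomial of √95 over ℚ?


√95 satisfies x² - 95 = 0, irreducible over ℚ since 95 is squarefree

Minimal polynomial: x² - 95


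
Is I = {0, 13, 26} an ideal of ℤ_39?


Check ideal conditions for I = {0, 13, 26} in ℤ_39:
(1) I is an additive subgroup? Yes
(2) For r ∈ ℤ_39 and a ∈ I: r·a ∈ I? Yes

Yes, I is an ideal of ℤ_39


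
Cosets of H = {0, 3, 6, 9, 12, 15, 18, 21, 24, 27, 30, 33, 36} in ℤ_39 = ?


H = {0, 3, 6, 9, 12, 15, 18, 21, 24, 27, 30, 33, 36}, |H| = 13
Number of cosets = |G|/|H| = 39/13 = 3
0 + H = {0, 3, 6, 9, 12, 15, 18, 21, 24, 27, 30, 33, 36}
1 + H = {1, 4, 7, 10, 13, 16, 19, 22, 25, 28, 31, 34, 37}
2 + H = {2, 5, 8, 11, 14, 17, 20, 23, 26, 29, 32, 35, 38}

Cosets: 0+H={0,3,6,9,12,15,18,21,24,27,30,33,36}; 1+H={1,4,7,10,13,16,19,22,25,28,31,34,37}; 2+H={2,5,8,11,14,17,20,23,26,29,32,35,38}


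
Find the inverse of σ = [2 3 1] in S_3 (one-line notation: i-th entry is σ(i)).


To find σ⁻¹, swap domain and range:
σ(1) = 2 → σ⁻¹(2) = 1
σ(2) = 3 → σ⁻¹(3) = 2
σ(3) = 1 → σ⁻¹(1) = 3

σ⁻¹ = [3 1 2]


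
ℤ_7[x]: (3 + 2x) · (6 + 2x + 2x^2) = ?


Expand and collect like terms; reduce coefficients mod 7:
x^0: 3·6 = 18 ≡ 4 (mod 7)
x^1: 3·2 + 2·6 = 18 ≡ 4 (mod 7)
x^2: 3·2 + 2·2 = 10 ≡ 3 (mod 7)
x^3: 2·2 = 4 ≡ 4 (mod 7)
Result: 4 + 4x + 3x^2 + 4x^3

f · g = 4 + 4x + 3x^2 + 4x^3


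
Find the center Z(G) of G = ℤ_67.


Z(G) = {g ∈ G | gx = xg for all x ∈ G}
ℤ_67 is abelian, so Z(G) = G

Z(ℤ_67) = ℤ_67


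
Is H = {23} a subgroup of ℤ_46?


Subgroup test for H = {23} in (ℤ_46, +):
(1) 0 ∈ H? No
(2) Closure: for all a,b ∈ H, (a+b) mod 46 ∈ H? No  [counterexample: 23 + 23 = 0 ∉ H]
(3) Inverses: for all a ∈ H, -a mod 46 ∈ H? Yes

No, H is not a subgroup of ℤ_46


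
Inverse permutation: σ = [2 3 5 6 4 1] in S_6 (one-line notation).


To find σ⁻¹, swap domain and range:
σ(1) = 2 → σ⁻¹(2) = 1
σ(2) = 3 → σ⁻¹(3) = 2
σ(3) = 5 → σ⁻¹(5) = 3
σ(4) = 6 → σ⁻¹(6) = 4
σ(5) = 4 → σ⁻¹(4) = 5
σ(6) = 1 → σ⁻¹(1) = 6

σ⁻¹ = [6 1 2 5 3 4]


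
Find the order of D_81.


|D_n| = 2n (n rotations and n reflections)
|D_81| = 2×81 = 162

|D_81| = 162


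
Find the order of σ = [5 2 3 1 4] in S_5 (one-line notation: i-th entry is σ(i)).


Cycle decomposition: (1 5 4)
Cycle lengths: 3
Order = lcm(3) = 3

ord(σ) = 3


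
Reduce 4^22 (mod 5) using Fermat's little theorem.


Fermat's little theorem: if p is prime and gcd(a,p)=1, then a^(p-1) ≡ 1 (mod p)
p = 5 is prime, gcd(4,5) = 1
Reduce exponent: 22 mod 4 = 2
So 4^22 ≡ 4^2 (mod 5)
4^2 mod 5 = 1

4^22 ≡ 1 (mod 5)


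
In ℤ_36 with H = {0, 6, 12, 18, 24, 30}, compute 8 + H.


8 + H = {8 + h (mod 36) : h ∈ H}
8+0=8, 8+6=14, 8+12=20, 8+18=26, 8+24=32, 8+30=2
8 + H = {2, 8, 14, 20, 26, 32} = 2 + H

8 + H = {2, 8, 14, 20, 26, 32}


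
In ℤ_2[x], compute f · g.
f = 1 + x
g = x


Expand and collect like terms; reduce coefficients mod 2:
x^0: 1·0 = 0 ≡ 0 (mod 2)
x^1: 1·1 + 1·0 = 1 ≡ 1 (mod 2)
x^2: 1·1 = 1 ≡ 1 (mod 2)
Result: x + x^2

f · g = x + x^2


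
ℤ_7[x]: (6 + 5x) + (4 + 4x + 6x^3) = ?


Add coefficients mod 7:
x^0: 6 + 4 = 3 (mod 7)
x^1: 5 + 4 = 2 (mod 7)
x^2: 0 + 0 = 0 (mod 7)
x^3: 0 + 6 = 6 (mod 7)
Result: 3 + 2x + 6x^3

f + g = 3 + 2x + 6x^3


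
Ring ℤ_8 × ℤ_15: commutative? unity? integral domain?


Direct product ring; commutative with unity (1,1); but (1,0)·(0,1) = (0,0) gives zero divisors, so not an integral domain
Commutative: Yes
Integral domain: No
Has unity: Yes

ℤ_8 × ℤ_15: Commutative=Yes, Unity=Yes


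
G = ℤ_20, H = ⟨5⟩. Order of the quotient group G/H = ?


|⟨5⟩| = n / gcd(5, 20) = 20 / 5 = 4
H is normal (ℤ_20 is abelian).
|G/H| = |G| / |H| = 20 / 4 = 5

|G/H| = 5


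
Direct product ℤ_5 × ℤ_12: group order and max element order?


|ℤ_5 × ℤ_12| = 5 × 12 = 60
Max element order = lcm(5,12) = 60
Cyclic? Yes (gcd=1)

|ℤ_5×ℤ_12| = 60, max element order = 60


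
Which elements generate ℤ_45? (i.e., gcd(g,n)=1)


g generates ℤ_n iff gcd(g,n) = 1
Prime factors of 45: 3, 5
Generators are g ∈ {1,...,44} not divisible by any of these primes.
Generators: {1, 2, 4, 7, 8, 11, 13, 14, 16, 17, 19, 22, 23, 26, 28, 29, 31, 32, 34, 37, 38, 41, 43, 44}
Number of generators = φ(45) = 24

Generators of ℤ_45 = {1, 2, 4, 7, 8, 11, 13, 14, 16, 17, 19, 22, 23, 26, 28, 29, 31, 32, 34, 37, 38, 41, 43, 44}


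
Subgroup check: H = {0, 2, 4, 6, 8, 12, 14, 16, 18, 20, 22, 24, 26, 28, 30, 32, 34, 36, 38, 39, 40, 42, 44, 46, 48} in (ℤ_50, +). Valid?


Subgroup test for H = {0, 2, 4, 6, 8, 12, 14, 16, 18, 20, 22, 24, 26, 28, 30, 32, 34, 36, 38, 39, 40, 42, 44, 46, 48} in (ℤ_50, +):
(1) 0 ∈ H? Yes
(2) Closure: for all a,b ∈ H, (a+b) mod 50 ∈ H? No  [counterexample: 2 + 8 = 10 ∉ H]
(3) Inverses: for all a ∈ H, -a mod 50 ∈ H? No

No, H is not a subgroup of ℤ_50


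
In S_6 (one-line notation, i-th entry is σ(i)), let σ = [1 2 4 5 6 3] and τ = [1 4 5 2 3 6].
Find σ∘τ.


σ∘τ: apply τ first, then σ
1 →τ 1 →σ 1
2 →τ 4 →σ 5
3 →τ 5 →σ 6
4 →τ 2 →σ 2
5 →τ 3 →σ 4
6 →τ 6 →σ 3

σ∘τ = [1 5 6 2 4 3]


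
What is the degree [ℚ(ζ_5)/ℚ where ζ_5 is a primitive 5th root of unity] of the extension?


[ℚ(ζ_n):ℚ] = deg Φ_n(x) = φ(n). Here φ(5) = 4

[ℚ(ζ_5)/ℚ where ζ_5 is a primitive 5th root of unity] = 4


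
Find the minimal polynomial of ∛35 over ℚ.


∛35 satisfies x³ - 35 = 0, irreducible over ℚ (no rational root; 35 is not a perfect cube)

Minimal polynomial: x³ - 35


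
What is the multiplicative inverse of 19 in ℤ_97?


Use the extended Euclidean algorithm to write 1 = 19·s + 97·t; then s mod 97 is the inverse.
Euclidean algorithm:
  19 = 0·97 + 19
  97 = 5·19 + 2
  19 = 9·2 + 1
  2 = 2·1 + 0
gcd(19,97) = 1
Back-substitution gives: 19·(46) + 97·(-9) = 1
So 19⁻¹ ≡ 46 ≡ 46 (mod 97)
Check: 19 × 46 = 874 ≡ 1 (mod 97) ✓

19⁻¹ ≡ 46 (mod 97)


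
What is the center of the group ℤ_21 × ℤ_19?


Z(G) = {g ∈ G | gx = xg for all x ∈ G}
Direct product of abelian groups is abelian, so Z(G) = G

Z(ℤ_21 × ℤ_19) = ℤ_21 × ℤ_19


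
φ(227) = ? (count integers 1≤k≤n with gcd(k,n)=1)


Factor n: 227 = 227
φ(n) = n · ∏(1 - 1/p) over distinct primes p | n
φ(227) = 227 · (1 - 1/227) = 226

φ(227) = 226


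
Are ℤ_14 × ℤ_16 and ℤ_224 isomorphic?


Comparing ℤ_14 × ℤ_16 and ℤ_224:
gcd(14,16) = 2 ≠ 1. Max element order in ℤ_14×ℤ_16 is lcm(14,16) = 112 < 224, so it has no element of order 224

No, ℤ_14 × ℤ_16 ≇ ℤ_224


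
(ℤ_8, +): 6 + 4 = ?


Operation: addition mod 8
6 + 4 = (a + b) mod 8 with a = 6, b = 4

6 + 4 = 2


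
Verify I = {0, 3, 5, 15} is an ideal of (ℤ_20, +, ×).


Check ideal conditions for I = {0, 3, 5, 15} in ℤ_20:
(1) I is an additive subgroup? No
(2) For r ∈ ℤ_20 and a ∈ I: r·a ∈ I? No  [counterexample: r=2, a=3, r·a mod 20 = 6 ∉ I]

No, I is not an ideal of ℤ_20


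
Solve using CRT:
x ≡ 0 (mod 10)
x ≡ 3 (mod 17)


m₁ = 10, m₂ = 17, gcd = 1, so CRT applies. M = m₁·m₂ = 170
Let M₁ = M/m₁ = 17, M₂ = M/m₂ = 10
Find y₁ ≡ M₁⁻¹ (mod m₁): 17⁻¹ ≡ 3 (mod 10)
Find y₂ ≡ M₂⁻¹ (mod m₂): 10⁻¹ ≡ 12 (mod 17)
x = a₁·M₁·y₁ + a₂·M₂·y₂ = 0·17·3 + 3·10·12 = 360
Reduce mod 170: x ≡ 20
Check: 20 mod 10 = 0 ✓, 20 mod 17 = 3 ✓

x ≡ 20 (mod 170)


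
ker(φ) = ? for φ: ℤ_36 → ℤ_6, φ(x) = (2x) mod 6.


Kernel = preimage of identity
ker(φ) = {x ∈ ℤ_36 : 2x ≡ 0 (mod 6)}. Since 6 | 36, φ is well-defined. The kernel is the cyclic subgroup ⟨3⟩ of ℤ_36 (order 12), i.e. {0, 3, 6, 9, 12, 15, 18, 21, 24, 27, 30, 33}

ker(φ) = {0, 3, 6, 9, 12, 15, 18, 21, 24, 27, 30, 33}


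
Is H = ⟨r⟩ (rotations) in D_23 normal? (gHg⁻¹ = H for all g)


H = ⟨r⟩ (rotations) in D_23
The rotation subgroup ⟨r⟩ has index 2 in D_23, so it is normal

Yes, normal subgroup


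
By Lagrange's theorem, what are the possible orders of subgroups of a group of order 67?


Lagrange's theorem: |H| divides |G|
|G| = 67
Divisors of 67: 1, 67

Possible subgroup orders: {1, 67}


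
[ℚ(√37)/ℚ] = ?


√37 has minimal polynomial x² - 37 (irreducible over ℚ since 37 is squarefree)

[ℚ(√37)/ℚ] = 2


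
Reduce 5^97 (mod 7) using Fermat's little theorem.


Fermat's little theorem: if p is prime and gcd(a,p)=1, then a^(p-1) ≡ 1 (mod p)
p = 7 is prime, gcd(5,7) = 1
Reduce exponent: 97 mod 6 = 1
So 5^97 ≡ 5^1 (mod 7)
5^1 mod 7 = 5

5^97 ≡ 5 (mod 7)


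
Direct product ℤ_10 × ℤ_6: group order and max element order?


|ℤ_10 × ℤ_6| = 10 × 6 = 60
Max element order = lcm(10,6) = 30
Cyclic? No (gcd=2)

|ℤ_10×ℤ_6| = 60, max element order = 30


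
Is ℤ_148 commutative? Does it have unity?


ℤ_148 is a commutative ring with unity 1; 148 = 2×74 is composite, so 2·74 ≡ 0 gives zero divisors (not an integral domain)
Commutative: Yes
Integral domain: No
Has unity: Yes

ℤ_148: Commutative=Yes, Unity=Yes


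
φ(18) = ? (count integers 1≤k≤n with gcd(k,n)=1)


φ(n) = count of k ∈ {1,...,n} with gcd(k,n)=1
Coprimes to 18: {1, 5, 7, 11, 13, 17}
Count: 6

φ(18) = 6


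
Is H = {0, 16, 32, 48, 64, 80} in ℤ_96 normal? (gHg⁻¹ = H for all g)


H = {0, 16, 32, 48, 64, 80} in ℤ_96
ℤ_96 is abelian; every subgroup of an abelian group is normal

Yes, normal subgroup


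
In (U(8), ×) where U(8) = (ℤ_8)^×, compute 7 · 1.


Operation: multiplication mod 8
7 · 1 = (a × b) mod 8 with a = 7, b = 1

7 · 1 = 7


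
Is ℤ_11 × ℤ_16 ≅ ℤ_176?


Comparing ℤ_11 × ℤ_16 and ℤ_176:
gcd(11,16) = 1, so ℤ_11 × ℤ_16 ≅ ℤ_176 (CRT)

Yes, ℤ_11 × ℤ_16 ≅ ℤ_176


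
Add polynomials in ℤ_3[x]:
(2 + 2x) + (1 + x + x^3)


Add coefficients mod 3:
x^0: 2 + 1 = 0 (mod 3)
x^1: 2 + 1 = 0 (mod 3)
x^2: 0 + 0 = 0 (mod 3)
x^3: 0 + 1 = 1 (mod 3)
Result: x^3

f + g = x^3


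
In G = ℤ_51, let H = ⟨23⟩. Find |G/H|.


|⟨23⟩| = n / gcd(23, 51) = 51 / 1 = 51
H is normal (ℤ_51 is abelian).
|G/H| = |G| / |H| = 51 / 51 = 1

|G/H| = 1


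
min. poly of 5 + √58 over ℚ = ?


Let α = 5 + √58. Then α - 5 = √58, so (α - 5)² = 58, giving α² - 10α - 33 = 0. Degree 2 and α ∉ ℚ, so this is the minimal polynomial.

Minimal polynomial: x² - 10x - 33


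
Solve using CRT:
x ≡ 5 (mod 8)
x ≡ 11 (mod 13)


m₁ = 8, m₂ = 13, gcd = 1, so CRT applies. M = m₁·m₂ = 104
Let M₁ = M/m₁ = 13, M₂ = M/m₂ = 8
Find y₁ ≡ M₁⁻¹ (mod m₁): 13⁻¹ ≡ 5 (mod 8)
Find y₂ ≡ M₂⁻¹ (mod m₂): 8⁻¹ ≡ 5 (mod 13)
x = a₁·M₁·y₁ + a₂·M₂·y₂ = 5·13·5 + 11·8·5 = 765
Reduce mod 104: x ≡ 37
Check: 37 mod 8 = 5 ✓, 37 mod 13 = 11 ✓

x ≡ 37 (mod 104)


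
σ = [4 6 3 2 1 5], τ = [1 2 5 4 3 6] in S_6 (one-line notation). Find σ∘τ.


σ∘τ: apply τ first, then σ
1 →τ 1 →σ 4
2 →τ 2 →σ 6
3 →τ 5 →σ 1
4 →τ 4 →σ 2
5 →τ 3 →σ 3
6 →τ 6 →σ 5

σ∘τ = [4 6 1 2 3 5]


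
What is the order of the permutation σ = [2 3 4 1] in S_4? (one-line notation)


Cycle decomposition: (1 2 3 4)
Cycle lengths: 4
Order = lcm(4) = 4

ord(σ) = 4


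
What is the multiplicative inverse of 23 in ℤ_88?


Use the extended Euclidean algorithm to write 1 = 23·s + 88·t; then s mod 88 is the inverse.
Euclidean algorithm:
  23 = 0·88 + 23
  88 = 3·23 + 19
  23 = 1·19 + 4
  19 = 4·4 + 3
  4 = 1·3 + 1
  3 = 3·1 + 0
gcd(23,88) = 1
Back-substitution gives: 23·(23) + 88·(-6) = 1
So 23⁻¹ ≡ 23 ≡ 23 (mod 88)
Check: 23 × 23 = 529 ≡ 1 (mod 88) ✓

23⁻¹ ≡ 23 (mod 88)


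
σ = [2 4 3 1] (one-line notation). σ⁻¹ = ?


To find σ⁻¹, swap domain and range:
σ(1) = 2 → σ⁻¹(2) = 1
σ(2) = 4 → σ⁻¹(4) = 2
σ(3) = 3 → σ⁻¹(3) = 3
σ(4) = 1 → σ⁻¹(1) = 4

σ⁻¹ = [4 1 3 2]


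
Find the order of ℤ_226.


ℤ_n has n elements.

|ℤ_226| = 226


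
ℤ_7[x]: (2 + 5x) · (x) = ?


Expand and collect like terms; reduce coefficients mod 7:
x^0: 2·0 = 0 ≡ 0 (mod 7)
x^1: 2·1 + 5·0 = 2 ≡ 2 (mod 7)
x^2: 5·1 = 5 ≡ 5 (mod 7)
Result: 2x + 5x^2

f · g = 2x + 5x^2


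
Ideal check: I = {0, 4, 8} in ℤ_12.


Check ideal conditions for I = {0, 4, 8} in ℤ_12:
(1) I is an additive subgroup? Yes
(2) For r ∈ ℤ_12 and a ∈ I: r·a ∈ I? Yes

Yes, I is an ideal of ℤ_12


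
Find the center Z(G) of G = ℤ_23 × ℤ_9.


Z(G) = {g ∈ G | gx = xg for all x ∈ G}
Direct product of abelian groups is abelian, so Z(G) = G

Z(ℤ_23 × ℤ_9) = ℤ_23 × ℤ_9


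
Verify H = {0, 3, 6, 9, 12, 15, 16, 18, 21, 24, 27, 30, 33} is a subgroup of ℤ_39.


Subgroup test for H = {0, 3, 6, 9, 12, 15, 16, 18, 21, 24, 27, 30, 33} in (ℤ_39, +):
(1) 0 ∈ H? Yes
(2) Closure: for all a,b ∈ H, (a+b) mod 39 ∈ H? No  [counterexample: 3 + 16 = 19 ∉ H]
(3) Inverses: for all a ∈ H, -a mod 39 ∈ H? No

No, H is not a subgroup of ℤ_39


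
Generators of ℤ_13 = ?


g generates ℤ_n iff gcd(g,n) = 1
Checking each g ∈ {1,...,12}:
gcd(1,13) = 1
gcd(2,13) = 1
gcd(3,13) = 1
gcd(4,13) = 1
gcd(5,13) = 1
gcd(6,13) = 1
gcd(7,13) = 1
gcd(8,13) = 1
gcd(9,13) = 1
gcd(10,13) = 1
gcd(11,13) = 1
gcd(12,13) = 1
Generators: {1, 2, 3, 4, 5, 6, 7, 8, 9, 10, 11, 12}
Number of generators = φ(13) = 12

Generators of ℤ_13 = {1, 2, 3, 4, 5, 6, 7, 8, 9, 10, 11, 12}


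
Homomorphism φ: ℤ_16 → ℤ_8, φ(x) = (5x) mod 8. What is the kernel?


Kernel = preimage of identity
ker(φ) = {x ∈ ℤ_16 : 5x ≡ 0 (mod 8)}. Since 8 | 16, φ is well-defined. The kernel is the cyclic subgroup ⟨8⟩ of ℤ_16 (order 2), i.e. {0, 8}

ker(φ) = {0, 8}


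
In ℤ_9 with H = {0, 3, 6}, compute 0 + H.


0 + H = {0 + h (mod 9) : h ∈ H}
0+0=0, 0+3=3, 0+6=6

0 + H = {0, 3, 6}


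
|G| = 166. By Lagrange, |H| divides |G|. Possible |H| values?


Lagrange's theorem: |H| divides |G|
|G| = 166
Divisors of 166: 1, 2, 83, 166

Possible subgroup orders: {1, 2, 83, 166}


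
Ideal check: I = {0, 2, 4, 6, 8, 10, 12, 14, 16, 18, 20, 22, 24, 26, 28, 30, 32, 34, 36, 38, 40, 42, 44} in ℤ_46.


Check ideal conditions for I = {0, 2, 4, 6, 8, 10, 12, 14, 16, 18, 20, 22, 24, 26, 28, 30, 32, 34, 36, 38, 40, 42, 44} in ℤ_46:
(1) I is an additive subgroup? Yes
(2) For r ∈ ℤ_46 and a ∈ I: r·a ∈ I? Yes

Yes, I is an ideal of ℤ_46


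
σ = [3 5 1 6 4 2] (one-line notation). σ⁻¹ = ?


To find σ⁻¹, swap domain and range:
σ(1) = 3 → σ⁻¹(3) = 1
σ(2) = 5 → σ⁻¹(5) = 2
σ(3) = 1 → σ⁻¹(1) = 3
σ(4) = 6 → σ⁻¹(6) = 4
σ(5) = 4 → σ⁻¹(4) = 5
σ(6) = 2 → σ⁻¹(2) = 6

σ⁻¹ = [3 6 1 5 2 4]


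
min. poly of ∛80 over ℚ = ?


∛80 satisfies x³ - 80 = 0, irreducible over ℚ (no rational root; 80 is not a perfect cube)

Minimal polynomial: x³ - 80


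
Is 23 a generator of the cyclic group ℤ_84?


g generates ℤ_n iff gcd(g, n) = 1
gcd(23, 84) = 1
Since gcd = 1, 23 is a generator.

Yes, 23 generates ℤ_84


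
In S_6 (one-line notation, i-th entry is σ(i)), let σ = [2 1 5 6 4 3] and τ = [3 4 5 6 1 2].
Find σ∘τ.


σ∘τ: apply τ first, then σ
1 →τ 3 →σ 5
2 →τ 4 →σ 6
3 →τ 5 →σ 4
4 →τ 6 →σ 3
5 →τ 1 →σ 2
6 →τ 2 →σ 1

σ∘τ = [5 6 4 3 2 1]


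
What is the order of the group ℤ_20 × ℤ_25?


|A × B| = |A| · |B|
|ℤ_20 × ℤ_25| = 20 × 25 = 500

|ℤ_20 × ℤ_25| = 500


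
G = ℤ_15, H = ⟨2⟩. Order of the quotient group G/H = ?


|⟨2⟩| = n / gcd(2, 15) = 15 / 1 = 15
H is normal (ℤ_15 is abelian).
|G/H| = |G| / |H| = 15 / 15 = 1

|G/H| = 1


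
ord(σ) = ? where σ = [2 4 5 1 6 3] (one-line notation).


Cycle decomposition: (1 2 4) (3 5 6)
Cycle lengths: 3, 3
Order = lcm(3, 3) = 3

ord(σ) = 3


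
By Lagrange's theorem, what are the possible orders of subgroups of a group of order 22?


Lagrange's theorem: |H| divides |G|
|G| = 22
Divisors of 22: 1, 2, 11, 22

Possible subgroup orders: {1, 2, 11, 22}


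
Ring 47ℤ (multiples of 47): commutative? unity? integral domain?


47ℤ is a commutative ring under +,× but has no multiplicative identity (1 ∉ 47ℤ); it has no zero divisors, but without unity it is not an integral domain
Commutative: Yes
Integral domain: No
Has unity: No

47ℤ (multiples of 47): Commutative=Yes, Unity=No


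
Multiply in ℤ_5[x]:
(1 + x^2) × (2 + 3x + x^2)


Expand and collect like terms; reduce coefficients mod 5:
x^0: 1·2 = 2 ≡ 2 (mod 5)
x^1: 1·3 + 0·2 = 3 ≡ 3 (mod 5)
x^2: 1·1 + 0·3 + 1·2 = 3 ≡ 3 (mod 5)
x^3: 0·1 + 1·3 = 3 ≡ 3 (mod 5)
x^4: 1·1 = 1 ≡ 1 (mod 5)
Result: 2 + 3x + 3x^2 + 3x^3 + x^4

f · g = 2 + 3x + 3x^2 + 3x^3 + x^4


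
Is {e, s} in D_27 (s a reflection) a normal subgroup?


H = {e, s} in D_27 (s a reflection)
r·s·r⁻¹ = sr⁻² ≠ s for n ≥ 3, so {e, s} is not closed under conjugation

No, not a normal subgroup


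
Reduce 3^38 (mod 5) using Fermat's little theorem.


Fermat's little theorem: if p is prime and gcd(a,p)=1, then a^(p-1) ≡ 1 (mod p)
p = 5 is prime, gcd(3,5) = 1
Reduce exponent: 38 mod 4 = 2
So 3^38 ≡ 3^2 (mod 5)
3^2 mod 5 = 4

3^38 ≡ 4 (mod 5)


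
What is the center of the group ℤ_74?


Z(G) = {g ∈ G | gx = xg for all x ∈ G}
ℤ_74 is abelian, so Z(G) = G

Z(ℤ_74) = ℤ_74


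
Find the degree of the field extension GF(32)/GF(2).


GF(32) = GF(2^5), so the extension degree is 5

[GF(32)/GF(2)] = 5


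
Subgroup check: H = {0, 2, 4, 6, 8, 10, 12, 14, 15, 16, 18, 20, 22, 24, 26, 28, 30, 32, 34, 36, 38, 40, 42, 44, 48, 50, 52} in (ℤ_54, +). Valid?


Subgroup test for H = {0, 2, 4, 6, 8, 10, 12, 14, 15, 16, 18, 20, 22, 24, 26, 28, 30, 32, 34, 36, 38, 40, 42, 44, 48, 50, 52} in (ℤ_54, +):
(1) 0 ∈ H? Yes
(2) Closure: for all a,b ∈ H, (a+b) mod 54 ∈ H? No  [counterexample: 2 + 15 = 17 ∉ H]
(3) Inverses: for all a ∈ H, -a mod 54 ∈ H? No

No, H is not a subgroup of ℤ_54


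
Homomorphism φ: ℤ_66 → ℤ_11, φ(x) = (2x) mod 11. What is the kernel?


Kernel = preimage of identity
ker(φ) = {x ∈ ℤ_66 : 2x ≡ 0 (mod 11)}. Since 11 | 66, φ is well-defined. The kernel is the cyclic subgroup ⟨11⟩ of ℤ_66 (order 6), i.e. {0, 11, 22, 33, 44, 55}

ker(φ) = {0, 11, 22, 33, 44, 55}


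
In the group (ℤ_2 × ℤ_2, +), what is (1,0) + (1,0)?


Operation: componentwise addition mod (2, 2)
(1,0) + (1,0) = ((a₁+b₁) mod 2, (a₂+b₂) mod 2) with a = (1,0), b = (1,0)

(1,0) + (1,0) = (0,0)


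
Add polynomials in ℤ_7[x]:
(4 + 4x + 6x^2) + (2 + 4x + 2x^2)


Add coefficients mod 7:
x^0: 4 + 2 = 6 (mod 7)
x^1: 4 + 4 = 1 (mod 7)
x^2: 6 + 2 = 1 (mod 7)
Result: 6 + x + x^2

f + g = 6 + x + x^2


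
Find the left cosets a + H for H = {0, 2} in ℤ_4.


H = {0, 2}, |H| = 2
Number of cosets = |G|/|H| = 4/2 = 2
0 + H = {0, 2}
1 + H = {1, 3}

Cosets: 0+H={0,2}; 1+H={1,3}


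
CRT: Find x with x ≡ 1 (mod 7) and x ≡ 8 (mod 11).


m₁ = 7, m₂ = 11, gcd = 1, so CRT applies. M = m₁·m₂ = 77
Let M₁ = M/m₁ = 11, M₂ = M/m₂ = 7
Find y₁ ≡ M₁⁻¹ (mod m₁): 11⁻¹ ≡ 2 (mod 7)
Find y₂ ≡ M₂⁻¹ (mod m₂): 7⁻¹ ≡ 8 (mod 11)
x = a₁·M₁·y₁ + a₂·M₂·y₂ = 1·11·2 + 8·7·8 = 470
Reduce mod 77: x ≡ 8
Check: 8 mod 7 = 1 ✓, 8 mod 11 = 8 ✓

x ≡ 8 (mod 77)


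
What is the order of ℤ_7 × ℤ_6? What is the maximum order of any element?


|ℤ_7 × ℤ_6| = 7 × 6 = 42
Max element order = lcm(7,6) = 42
Cyclic? Yes (gcd=1)

|ℤ_7×ℤ_6| = 42, max element order = 42


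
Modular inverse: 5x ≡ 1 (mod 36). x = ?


Use the extended Euclidean algorithm to write 1 = 5·s + 36·t; then s mod 36 is the inverse.
Euclidean algorithm:
  5 = 0·36 + 5
  36 = 7·5 + 1
  5 = 5·1 + 0
gcd(5,36) = 1
Back-substitution gives: 5·(-7) + 36·(1) = 1
So 5⁻¹ ≡ -7 ≡ 29 (mod 36)
Check: 5 × 29 = 145 ≡ 1 (mod 36) ✓

5⁻¹ ≡ 29 (mod 36)


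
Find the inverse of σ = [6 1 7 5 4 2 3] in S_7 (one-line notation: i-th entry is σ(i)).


To find σ⁻¹, swap domain and range:
σ(1) = 6 → σ⁻¹(6) = 1
σ(2) = 1 → σ⁻¹(1) = 2
σ(3) = 7 → σ⁻¹(7) = 3
σ(4) = 5 → σ⁻¹(5) = 4
σ(5) = 4 → σ⁻¹(4) = 5
σ(6) = 2 → σ⁻¹(2) = 6
σ(7) = 3 → σ⁻¹(3) = 7

σ⁻¹ = [2 6 7 5 4 1 3]


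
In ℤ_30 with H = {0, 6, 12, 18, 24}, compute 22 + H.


22 + H = {22 + h (mod 30) : h ∈ H}
22+0=22, 22+6=28, 22+12=4, 22+18=10, 22+24=16
22 + H = {4, 10, 16, 22, 28} = 4 + H

22 + H = {4, 10, 16, 22, 28}


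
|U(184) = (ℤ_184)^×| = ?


U(n) is the group of units mod n; |U(n)| = φ(n)
|U(184)| = φ(184) = 88

|U(184) = (ℤ_184)^×| = 88


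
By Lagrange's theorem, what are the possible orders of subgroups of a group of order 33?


Lagrange's theorem: |H| divides |G|
|G| = 33
Divisors of 33: 1, 3, 11, 33

Possible subgroup orders: {1, 3, 11, 33}


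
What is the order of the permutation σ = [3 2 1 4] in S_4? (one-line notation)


Cycle decomposition: (1 3)
Cycle lengths: 2
Order = lcm(2) = 2

ord(σ) = 2


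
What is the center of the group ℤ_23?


Z(G) = {g ∈ G | gx = xg for all x ∈ G}
ℤ_23 is abelian, so Z(G) = G

Z(ℤ_23) = ℤ_23


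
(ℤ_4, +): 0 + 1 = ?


Operation: addition mod 4
0 + 1 = (a + b) mod 4 with a = 0, b = 1

0 + 1 = 1


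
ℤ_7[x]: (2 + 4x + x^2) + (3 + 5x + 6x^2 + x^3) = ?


Add coefficients mod 7:
x^0: 2 + 3 = 5 (mod 7)
x^1: 4 + 5 = 2 (mod 7)
x^2: 1 + 6 = 0 (mod 7)
x^3: 0 + 1 = 1 (mod 7)
Result: 5 + 2x + x^3

f + g = 5 + 2x + x^3


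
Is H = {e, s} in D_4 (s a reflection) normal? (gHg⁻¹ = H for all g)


H = {e, s} in D_4 (s a reflection)
r·s·r⁻¹ = sr⁻² ≠ s for n ≥ 3, so {e, s} is not closed under conjugation

No, not a normal subgroup


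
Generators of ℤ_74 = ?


g generates ℤ_n iff gcd(g,n) = 1
Prime factors of 74: 2, 37
Generators are g ∈ {1,...,73} not divisible by any of these primes.
Generators: {1, 3, 5, 7, 9, 11, 13, 15, 17, 19, 21, 23, 25, 27, 29, 31, 33, 35, 39, 41, 43, 45, 47, 49, 51, 53, 55, 57, 59, 61, 63, 65, 67, 69, 71, 73}
Number of generators = φ(74) = 36

Generators of ℤ_74 = {1, 3, 5, 7, 9, 11, 13, 15, 17, 19, 21, 23, 25, 27, 29, 31, 33, 35, 39, 41, 43, 45, 47, 49, 51, 53, 55, 57, 59, 61, 63, 65, 67, 69, 71, 73}


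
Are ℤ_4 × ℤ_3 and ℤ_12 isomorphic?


Comparing ℤ_4 × ℤ_3 and ℤ_12:
gcd(4,3) = 1, so ℤ_4 × ℤ_3 ≅ ℤ_12 (CRT)

Yes, ℤ_4 × ℤ_3 ≅ ℤ_12


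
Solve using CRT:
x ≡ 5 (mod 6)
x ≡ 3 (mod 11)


m₁ = 6, m₂ = 11, gcd = 1, so CRT applies. M = m₁·m₂ = 66
Let M₁ = M/m₁ = 11, M₂ = M/m₂ = 6
Find y₁ ≡ M₁⁻¹ (mod m₁): 11⁻¹ ≡ 5 (mod 6)
Find y₂ ≡ M₂⁻¹ (mod m₂): 6⁻¹ ≡ 2 (mod 11)
x = a₁·M₁·y₁ + a₂·M₂·y₂ = 5·11·5 + 3·6·2 = 311
Reduce mod 66: x ≡ 47
Check: 47 mod 6 = 5 ✓, 47 mod 11 = 3 ✓

x ≡ 47 (mod 66)


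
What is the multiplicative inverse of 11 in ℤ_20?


Use the extended Euclidean algorithm to write 1 = 11·s + 20·t; then s mod 20 is the inverse.
Euclidean algorithm:
  11 = 0·20 + 11
  20 = 1·11 + 9
  11 = 1·9 + 2
  9 = 4·2 + 1
  2 = 2·1 + 0
gcd(11,20) = 1
Back-substitution gives: 11·(-9) + 20·(5) = 1
So 11⁻¹ ≡ -9 ≡ 11 (mod 20)
Check: 11 × 11 = 121 ≡ 1 (mod 20) ✓

11⁻¹ ≡ 11 (mod 20)


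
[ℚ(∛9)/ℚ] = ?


∛9 has minimal polynomial x³ - 9 (irreducible over ℚ since 9 is not a perfect cube)

[ℚ(∛9)/ℚ] = 3


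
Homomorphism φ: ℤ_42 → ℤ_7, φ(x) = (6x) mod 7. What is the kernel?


Kernel = preimage of identity
ker(φ) = {x ∈ ℤ_42 : 6x ≡ 0 (mod 7)}. Since 7 | 42, φ is well-defined. The kernel is the cyclic subgroup ⟨7⟩ of ℤ_42 (order 6), i.e. {0, 7, 14, 21, 28, 35}

ker(φ) = {0, 7, 14, 21, 28, 35}


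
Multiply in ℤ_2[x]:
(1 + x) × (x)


Expand and collect like terms; reduce coefficients mod 2:
x^0: 1·0 = 0 ≡ 0 (mod 2)
x^1: 1·1 + 1·0 = 1 ≡ 1 (mod 2)
x^2: 1·1 = 1 ≡ 1 (mod 2)
Result: x + x^2

f · g = x + x^2


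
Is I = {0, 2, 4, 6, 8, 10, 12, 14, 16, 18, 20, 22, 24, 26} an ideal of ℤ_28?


Check ideal conditions for I = {0, 2, 4, 6, 8, 10, 12, 14, 16, 18, 20, 22, 24, 26} in ℤ_28:
(1) I is an additive subgroup? Yes
(2) For r ∈ ℤ_28 and a ∈ I: r·a ∈ I? Yes

Yes, I is an ideal of ℤ_28


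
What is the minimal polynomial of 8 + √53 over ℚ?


Let α = 8 + √53. Then α - 8 = √53, so (α - 8)² = 53, giving α² - 16α + 11 = 0. Degree 2 and α ∉ ℚ, so this is the minimal polynomial.

Minimal polynomial: x² - 16x + 11


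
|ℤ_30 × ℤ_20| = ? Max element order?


|ℤ_30 × ℤ_20| = 30 × 20 = 600
Max element order = lcm(30,20) = 60
Cyclic? No (gcd=10)

|ℤ_30×ℤ_20| = 600, max element order = 60


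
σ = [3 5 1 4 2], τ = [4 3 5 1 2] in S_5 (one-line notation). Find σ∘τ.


σ∘τ: apply τ first, then σ
1 →τ 4 →σ 4
2 →τ 3 →σ 1
3 →τ 5 →σ 2
4 →τ 1 →σ 3
5 →τ 2 →σ 5

σ∘τ = [4 1 2 3 5]


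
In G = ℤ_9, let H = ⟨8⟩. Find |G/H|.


|⟨8⟩| = n / gcd(8, 9) = 9 / 1 = 9
H is normal (ℤ_9 is abelian).
|G/H| = |G| / |H| = 9 / 9 = 1

|G/H| = 1


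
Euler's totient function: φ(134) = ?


Factor n: 134 = 2 × 67
φ(n) = n · ∏(1 - 1/p) over distinct primes p | n
φ(134) = 134 · (1 - 1/2) · (1 - 1/67) = 66

φ(134) = 66


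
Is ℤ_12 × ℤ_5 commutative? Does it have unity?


Direct product ring; commutative with unity (1,1); but (1,0)·(0,1) = (0,0) gives zero divisors, so not an integral domain
Commutative: Yes
Integral domain: No
Has unity: Yes

ℤ_12 × ℤ_5: Commutative=Yes, Unity=Yes


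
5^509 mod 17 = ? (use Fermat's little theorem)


Fermat's little theorem: if p is prime and gcd(a,p)=1, then a^(p-1) ≡ 1 (mod p)
p = 17 is prime, gcd(5,17) = 1
Reduce exponent: 509 mod 16 = 13
So 5^509 ≡ 5^13 (mod 17)
5^13 mod 17 = 3

5^509 ≡ 3 (mod 17)


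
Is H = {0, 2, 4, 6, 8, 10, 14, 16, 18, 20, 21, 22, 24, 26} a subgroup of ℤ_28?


Subgroup test for H = {0, 2, 4, 6, 8, 10, 14, 16, 18, 20, 21, 22, 24, 26} in (ℤ_28, +):
(1) 0 ∈ H? Yes
(2) Closure: for all a,b ∈ H, (a+b) mod 28 ∈ H? No  [counterexample: 2 + 10 = 12 ∉ H]
(3) Inverses: for all a ∈ H, -a mod 28 ∈ H? No

No, H is not a subgroup of ℤ_28


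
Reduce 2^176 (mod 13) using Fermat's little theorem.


Fermat's little theorem: if p is prime and gcd(a,p)=1, then a^(p-1) ≡ 1 (mod p)
p = 13 is prime, gcd(2,13) = 1
Reduce exponent: 176 mod 12 = 8
So 2^176 ≡ 2^8 (mod 13)
2^8 mod 13 = 9

2^176 ≡ 9 (mod 13)


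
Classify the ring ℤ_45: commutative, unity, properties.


ℤ_45 is a commutative ring with unity 1; 45 = 3×15 is composite, so 3·15 ≡ 0 gives zero divisors (not an integral domain)
Commutative: Yes
Integral domain: No
Has unity: Yes

ℤ_45: Commutative=Yes, Unity=Yes


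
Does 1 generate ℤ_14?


g generates ℤ_n iff gcd(g, n) = 1
gcd(1, 14) = 1
Since gcd = 1, 1 is a generator.

Yes, 1 generates ℤ_14


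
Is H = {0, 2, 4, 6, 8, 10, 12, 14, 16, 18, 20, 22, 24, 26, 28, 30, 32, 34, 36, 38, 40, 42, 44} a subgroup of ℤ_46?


Subgroup test for H = {0, 2, 4, 6, 8, 10, 12, 14, 16, 18, 20, 22, 24, 26, 28, 30, 32, 34, 36, 38, 40, 42, 44} in (ℤ_46, +):
(1) 0 ∈ H? Yes
(2) Closure: for all a,b ∈ H, (a+b) mod 46 ∈ H? Yes
(3) Inverses: for all a ∈ H, -a mod 46 ∈ H? Yes

Yes, H is a subgroup of ℤ_46


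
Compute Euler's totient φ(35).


Factor n: 35 = 5 × 7
φ(n) = n · ∏(1 - 1/p) over distinct primes p | n
φ(35) = 35 · (1 - 1/5) · (1 - 1/7) = 24

φ(35) = 24


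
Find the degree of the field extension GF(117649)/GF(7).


GF(117649) = GF(7^6), so the extension degree is 6

[GF(117649)/GF(7)] = 6


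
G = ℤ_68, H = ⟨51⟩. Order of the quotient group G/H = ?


|⟨51⟩| = n / gcd(51, 68) = 68 / 17 = 4
H is normal (ℤ_68 is abelian).
|G/H| = |G| / |H| = 68 / 4 = 17

|G/H| = 17


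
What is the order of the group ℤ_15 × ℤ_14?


|A × B| = |A| · |B|
|ℤ_15 × ℤ_14| = 15 × 14 = 210

|ℤ_15 × ℤ_14| = 210


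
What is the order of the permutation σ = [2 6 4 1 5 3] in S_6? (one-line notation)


Cycle decomposition: (1 2 6 3 4)
Cycle lengths: 5
Order = lcm(5) = 5

ord(σ) = 5


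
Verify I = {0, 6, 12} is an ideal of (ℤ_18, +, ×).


Check ideal conditions for I = {0, 6, 12} in ℤ_18:
(1) I is an additive subgroup? Yes
(2) For r ∈ ℤ_18 and a ∈ I: r·a ∈ I? Yes

Yes, I is an ideal of ℤ_18


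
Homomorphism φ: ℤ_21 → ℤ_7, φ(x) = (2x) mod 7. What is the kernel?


Kernel = preimage of identity
ker(φ) = {x ∈ ℤ_21 : 2x ≡ 0 (mod 7)}. Since 7 | 21, φ is well-defined. The kernel is the cyclic subgroup ⟨7⟩ of ℤ_21 (order 3), i.e. {0, 7, 14}

ker(φ) = {0, 7, 14}


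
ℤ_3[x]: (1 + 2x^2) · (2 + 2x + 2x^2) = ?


Expand and collect like terms; reduce coefficients mod 3:
x^0: 1·2 = 2 ≡ 2 (mod 3)
x^1: 1·2 + 0·2 = 2 ≡ 2 (mod 3)
x^2: 1·2 + 0·2 + 2·2 = 6 ≡ 0 (mod 3)
x^3: 0·2 + 2·2 = 4 ≡ 1 (mod 3)
x^4: 2·2 = 4 ≡ 1 (mod 3)
Result: 2 + 2x + x^3 + x^4

f · g = 2 + 2x + x^3 + x^4


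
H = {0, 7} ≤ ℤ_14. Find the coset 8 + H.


8 + H = {8 + h (mod 14) : h ∈ H}
8+0=8, 8+7=1
8 + H = {1, 8} = 1 + H

8 + H = {1, 8}


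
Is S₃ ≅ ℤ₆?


Comparing S₃ and ℤ₆:
S₃ is non-abelian, ℤ₆ is abelian

No, S₃ ≇ ℤ₆


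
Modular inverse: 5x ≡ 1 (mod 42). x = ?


Use the extended Euclidean algorithm to write 1 = 5·s + 42·t; then s mod 42 is the inverse.
Euclidean algorithm:
  5 = 0·42 + 5
  42 = 8·5 + 2
  5 = 2·2 + 1
  2 = 2·1 + 0
gcd(5,42) = 1
Back-substitution gives: 5·(17) + 42·(-2) = 1
So 5⁻¹ ≡ 17 ≡ 17 (mod 42)
Check: 5 × 17 = 85 ≡ 1 (mod 42) ✓

5⁻¹ ≡ 17 (mod 42)


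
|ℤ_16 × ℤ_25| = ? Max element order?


|ℤ_16 × ℤ_25| = 16 × 25 = 400
Max element order = lcm(16,25) = 400
Cyclic? Yes (gcd=1)

|ℤ_16×ℤ_25| = 400, max element order = 400


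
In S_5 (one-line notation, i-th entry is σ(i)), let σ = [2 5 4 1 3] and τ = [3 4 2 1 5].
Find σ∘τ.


σ∘τ: apply τ first, then σ
1 →τ 3 →σ 4
2 →τ 4 →σ 1
3 →τ 2 →σ 5
4 →τ 1 →σ 2
5 →τ 5 →σ 3

σ∘τ = [4 1 5 2 3]


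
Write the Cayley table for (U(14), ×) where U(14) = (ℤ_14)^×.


Elements: {1, 3, 5, 9, 11, 13}
Operation: multiplication mod 14
Entry (a, b) = (a × b) mod 14

Cayley table:
   |  1 |  3 |  5 |  9 | 11 | 13
 1 |  1 |  3 |  5 |  9 | 11 | 13
 3 |  3 |  9 |  1 | 13 |  5 | 11
 5 |  5 |  1 | 11 |  3 | 13 |  9
 9 |  9 | 13 |  3 | 11 |  1 |  5
11 | 11 |  5 | 13 |  1 |  9 |  3
13 | 13 | 11 |  9 |  5 |  3 |  1


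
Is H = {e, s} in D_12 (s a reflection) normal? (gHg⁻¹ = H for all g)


H = {e, s} in D_12 (s a reflection)
r·s·r⁻¹ = sr⁻² ≠ s for n ≥ 3, so {e, s} is not closed under conjugation

No, not a normal subgroup


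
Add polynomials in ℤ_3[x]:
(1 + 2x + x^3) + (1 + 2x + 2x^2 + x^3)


Add coefficients mod 3:
x^0: 1 + 1 = 2 (mod 3)
x^1: 2 + 2 = 1 (mod 3)
x^2: 0 + 2 = 2 (mod 3)
x^3: 1 + 1 = 2 (mod 3)
Result: 2 + x + 2x^2 + 2x^3

f + g = 2 + x + 2x^2 + 2x^3


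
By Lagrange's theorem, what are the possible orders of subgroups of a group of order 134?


Lagrange's theorem: |H| divides |G|
|G| = 134
Divisors of 134: 1, 2, 67, 134

Possible subgroup orders: {1, 2, 67, 134}


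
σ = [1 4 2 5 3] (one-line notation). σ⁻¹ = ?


To find σ⁻¹, swap domain and range:
σ(1) = 1 → σ⁻¹(1) = 1
σ(2) = 4 → σ⁻¹(4) = 2
σ(3) = 2 → σ⁻¹(2) = 3
σ(4) = 5 → σ⁻¹(5) = 4
σ(5) = 3 → σ⁻¹(3) = 5

σ⁻¹ = [1 3 5 2 4]


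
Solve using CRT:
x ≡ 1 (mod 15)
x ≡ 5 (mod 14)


m₁ = 15, m₂ = 14, gcd = 1, so CRT applies. M = m₁·m₂ = 210
Let M₁ = M/m₁ = 14, M₂ = M/m₂ = 15
Find y₁ ≡ M₁⁻¹ (mod m₁): 14⁻¹ ≡ 14 (mod 15)
Find y₂ ≡ M₂⁻¹ (mod m₂): 15⁻¹ ≡ 1 (mod 14)
x = a₁·M₁·y₁ + a₂·M₂·y₂ = 1·14·14 + 5·15·1 = 271
Reduce mod 210: x ≡ 61
Check: 61 mod 15 = 1 ✓, 61 mod 14 = 5 ✓

x ≡ 61 (mod 210)


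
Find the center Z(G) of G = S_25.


Z(G) = {g ∈ G | gx = xg for all x ∈ G}
S_n is non-abelian for n ≥ 3; Z(S_25) is trivial

Z(S_25) = {e}


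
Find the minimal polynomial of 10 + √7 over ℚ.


Let α = 10 + √7. Then α - 10 = √7, so (α - 10)² = 7, giving α² - 20α + 93 = 0. Degree 2 and α ∉ ℚ, so this is the minimal polynomial.

Minimal polynomial: x² - 20x + 93


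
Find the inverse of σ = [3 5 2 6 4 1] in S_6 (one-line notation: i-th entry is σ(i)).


To find σ⁻¹, swap domain and range:
σ(1) = 3 → σ⁻¹(3) = 1
σ(2) = 5 → σ⁻¹(5) = 2
σ(3) = 2 → σ⁻¹(2) = 3
σ(4) = 6 → σ⁻¹(6) = 4
σ(5) = 4 → σ⁻¹(4) = 5
σ(6) = 1 → σ⁻¹(1) = 6

σ⁻¹ = [6 3 1 5 2 4]


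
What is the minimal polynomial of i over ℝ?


i satisfies x² + 1 = 0, irreducible over ℝ

Minimal polynomial: x² + 1


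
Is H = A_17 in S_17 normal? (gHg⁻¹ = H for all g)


H = A_17 in S_17
A_17 has index 2 in S_17, and every subgroup of index 2 is normal

Yes, normal subgroup


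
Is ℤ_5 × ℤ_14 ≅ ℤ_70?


Comparing ℤ_5 × ℤ_14 and ℤ_70:
gcd(5,14) = 1, so ℤ_5 × ℤ_14 ≅ ℤ_70 (CRT)

Yes, ℤ_5 × ℤ_14 ≅ ℤ_70


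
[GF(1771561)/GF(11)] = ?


GF(1771561) = GF(11^6), so the extension degree is 6

[GF(1771561)/GF(11)] = 6


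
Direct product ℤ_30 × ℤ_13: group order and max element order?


|ℤ_30 × ℤ_13| = 30 × 13 = 390
Max element order = lcm(30,13) = 390
Cyclic? Yes (gcd=1)

|ℤ_30×ℤ_13| = 390, max element order = 390


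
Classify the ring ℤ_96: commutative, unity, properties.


ℤ_96 is a commutative ring with unity 1; 96 = 2×48 is composite, so 2·48 ≡ 0 gives zero divisors (not an integral domain)
Commutative: Yes
Integral domain: No
Has unity: Yes

ℤ_96: Commutative=Yes, Unity=Yes


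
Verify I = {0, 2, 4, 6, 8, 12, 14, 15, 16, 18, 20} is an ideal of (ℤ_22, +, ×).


Check ideal conditions for I = {0, 2, 4, 6, 8, 12, 14, 15, 16, 18, 20} in ℤ_22:
(1) I is an additive subgroup? No
(2) For r ∈ ℤ_22 and a ∈ I: r·a ∈ I? No  [counterexample: r=2, a=16, r·a mod 22 = 10 ∉ I]

No, I is not an ideal of ℤ_22


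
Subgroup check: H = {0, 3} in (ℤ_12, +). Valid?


Subgroup test for H = {0, 3} in (ℤ_12, +):
(1) 0 ∈ H? Yes
(2) Closure: for all a,b ∈ H, (a+b) mod 12 ∈ H? No  [counterexample: 3 + 3 = 6 ∉ H]
(3) Inverses: for all a ∈ H, -a mod 12 ∈ H? No

No, H is not a subgroup of ℤ_12


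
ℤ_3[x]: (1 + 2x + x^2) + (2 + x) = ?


Add coefficients mod 3:
x^0: 1 + 2 = 0 (mod 3)
x^1: 2 + 1 = 0 (mod 3)
x^2: 1 + 0 = 1 (mod 3)
Result: x^2

f + g = x^2


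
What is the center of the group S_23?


Z(G) = {g ∈ G | gx = xg for all x ∈ G}
S_n is non-abelian for n ≥ 3; Z(S_23) is trivial

Z(S_23) = {e}


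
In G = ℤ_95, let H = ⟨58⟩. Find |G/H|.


|⟨58⟩| = n / gcd(58, 95) = 95 / 1 = 95
H is normal (ℤ_95 is abelian).
|G/H| = |G| / |H| = 95 / 95 = 1

|G/H| = 1


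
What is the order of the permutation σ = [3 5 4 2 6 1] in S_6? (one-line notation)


Cycle decomposition: (1 3 4 2 5 6)
Cycle lengths: 6
Order = lcm(6) = 6

ord(σ) = 6


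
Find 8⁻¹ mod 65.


Use the extended Euclidean algorithm to write 1 = 8·s + 65·t; then s mod 65 is the inverse.
Euclidean algorithm:
  8 = 0·65 + 8
  65 = 8·8 + 1
  8 = 8·1 + 0
gcd(8,65) = 1
Back-substitution gives: 8·(-8) + 65·(1) = 1
So 8⁻¹ ≡ -8 ≡ 57 (mod 65)
Check: 8 × 57 = 456 ≡ 1 (mod 65) ✓

8⁻¹ ≡ 57 (mod 65)


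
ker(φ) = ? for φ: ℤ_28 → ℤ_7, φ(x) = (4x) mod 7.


Kernel = preimage of identity
ker(φ) = {x ∈ ℤ_28 : 4x ≡ 0 (mod 7)}. Since 7 | 28, φ is well-defined. The kernel is the cyclic subgroup ⟨7⟩ of ℤ_28 (order 4), i.e. {0, 7, 14, 21}

ker(φ) = {0, 7, 14, 21}


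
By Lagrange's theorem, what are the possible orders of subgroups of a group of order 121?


Lagrange's theorem: |H| divides |G|
|G| = 121
Divisors of 121: 1, 11, 121

Possible subgroup orders: {1, 11, 121}


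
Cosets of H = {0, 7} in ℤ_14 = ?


H = {0, 7}, |H| = 2
Number of cosets = |G|/|H| = 14/2 = 7
0 + H = {0, 7}
1 + H = {1, 8}
2 + H = {2, 9}
3 + H = {3, 10}
4 + H = {4, 11}
5 + H = {5, 12}
6 + H = {6, 13}

Cosets: 0+H={0,7}; 1+H={1,8}; 2+H={2,9}; 3+H={3,10}; 4+H={4,11}; 5+H={5,12}; 6+H={6,13}


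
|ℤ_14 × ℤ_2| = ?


|A × B| = |A| · |B|
|ℤ_14 × ℤ_2| = 14 × 2 = 28

|ℤ_14 × ℤ_2| = 28


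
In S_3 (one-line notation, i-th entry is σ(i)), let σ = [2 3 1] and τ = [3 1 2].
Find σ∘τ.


σ∘τ: apply τ first, then σ
1 →τ 3 →σ 1
2 →τ 1 →σ 2
3 →τ 2 →σ 3

σ∘τ = [1 2 3]


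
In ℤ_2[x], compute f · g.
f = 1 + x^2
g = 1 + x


Expand and collect like terms; reduce coefficients mod 2:
x^0: 1·1 = 1 ≡ 1 (mod 2)
x^1: 1·1 + 0·1 = 1 ≡ 1 (mod 2)
x^2: 0·1 + 1·1 = 1 ≡ 1 (mod 2)
x^3: 1·1 = 1 ≡ 1 (mod 2)
Result: 1 + x + x^2 + x^3

f · g = 1 + x + x^2 + x^3


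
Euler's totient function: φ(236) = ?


Factor n: 236 = 2^2 × 59
φ(n) = n · ∏(1 - 1/p) over distinct primes p | n
φ(236) = 236 · (1 - 1/2) · (1 - 1/59) = 116

φ(236) = 116


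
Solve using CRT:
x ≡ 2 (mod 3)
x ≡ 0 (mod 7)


m₁ = 3, m₂ = 7, gcd = 1, so CRT applies. M = m₁·m₂ = 21
Let M₁ = M/m₁ = 7, M₂ = M/m₂ = 3
Find y₁ ≡ M₁⁻¹ (mod m₁): 7⁻¹ ≡ 1 (mod 3)
Find y₂ ≡ M₂⁻¹ (mod m₂): 3⁻¹ ≡ 5 (mod 7)
x = a₁·M₁·y₁ + a₂·M₂·y₂ = 2·7·1 + 0·3·5 = 14
Reduce mod 21: x ≡ 14
Check: 14 mod 3 = 2 ✓, 14 mod 7 = 0 ✓

x ≡ 14 (mod 21)


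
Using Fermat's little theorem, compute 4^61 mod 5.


Fermat's little theorem: if p is prime and gcd(a,p)=1, then a^(p-1) ≡ 1 (mod p)
p = 5 is prime, gcd(4,5) = 1
Reduce exponent: 61 mod 4 = 1
So 4^61 ≡ 4^1 (mod 5)
4^1 mod 5 = 4

4^61 ≡ 4 (mod 5)


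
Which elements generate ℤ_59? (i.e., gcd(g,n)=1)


g generates ℤ_n iff gcd(g,n) = 1
Prime factors of 59: 59
Generators are g ∈ {1,...,58} not divisible by any of these primes.
Generators: {1, 2, 3, 4, 5, 6, 7, 8, 9, 10, 11, 12, 13, 14, 15, 16, 17, 18, 19, 20, 21, 22, 23, 24, 25, 26, 27, 28, 29, 30, 31, 32, 33, 34, 35, 36, 37, 38, 39, 40, 41, 42, 43, 44, 45, 46, 47, 48, 49, 50, 51, 52, 53, 54, 55, 56, 57, 58}
Number of generators = φ(59) = 58

Generators of ℤ_59 = {1, 2, 3, 4, 5, 6, 7, 8, 9, 10, 11, 12, 13, 14, 15, 16, 17, 18, 19, 20, 21, 22, 23, 24, 25, 26, 27, 28, 29, 30, 31, 32, 33, 34, 35, 36, 37, 38, 39, 40, 41, 42, 43, 44, 45, 46, 47, 48, 49, 50, 51, 52, 53, 54, 55, 56, 57, 58}


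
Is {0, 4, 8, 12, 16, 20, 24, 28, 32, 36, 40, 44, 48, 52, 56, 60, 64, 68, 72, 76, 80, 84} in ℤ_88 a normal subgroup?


H = {0, 4, 8, 12, 16, 20, 24, 28, 32, 36, 40, 44, 48, 52, 56, 60, 64, 68, 72, 76, 80, 84} in ℤ_88
ℤ_88 is abelian; every subgroup of an abelian group is normal

Yes, normal subgroup


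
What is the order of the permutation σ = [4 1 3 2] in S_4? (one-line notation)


Cycle decomposition: (1 4 2)
Cycle lengths: 3
Order = lcm(3) = 3

ord(σ) = 3


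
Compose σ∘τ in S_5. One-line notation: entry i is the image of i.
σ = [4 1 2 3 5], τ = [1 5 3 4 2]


σ∘τ: apply τ first, then σ
1 →τ 1 →σ 4
2 →τ 5 →σ 5
3 →τ 3 →σ 2
4 →τ 4 →σ 3
5 →τ 2 →σ 1

σ∘τ = [4 5 2 3 1]
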